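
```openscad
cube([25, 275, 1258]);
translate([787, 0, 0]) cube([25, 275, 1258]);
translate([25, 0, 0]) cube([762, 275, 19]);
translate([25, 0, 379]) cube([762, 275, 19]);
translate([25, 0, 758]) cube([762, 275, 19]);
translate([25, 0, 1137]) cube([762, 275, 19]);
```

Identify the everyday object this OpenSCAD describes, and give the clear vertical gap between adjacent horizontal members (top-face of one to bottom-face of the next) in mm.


A bookshelf. The clear shelf gap is 360 mm.

Two tall side panels with 4 horizontal boards between them — a bookshelf. The first two shelf undersides are at z = 0 and z = 379; with shelf thickness 19, the clear gap is 379 − 0 − 19 = 360 mm.


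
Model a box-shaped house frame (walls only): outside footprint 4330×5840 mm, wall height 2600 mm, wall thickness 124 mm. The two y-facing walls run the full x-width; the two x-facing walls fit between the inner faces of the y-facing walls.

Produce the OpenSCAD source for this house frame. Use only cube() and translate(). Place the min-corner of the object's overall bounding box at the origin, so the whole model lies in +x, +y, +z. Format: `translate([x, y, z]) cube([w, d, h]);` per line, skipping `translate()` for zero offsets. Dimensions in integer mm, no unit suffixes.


cube([4330, 124, 2600]);
translate([0, 5716, 0]) cube([4330, 124, 2600]);
translate([0, 124, 0]) cube([124, 5592, 2600]);
translate([4206, 124, 0]) cube([124, 5592, 2600]);


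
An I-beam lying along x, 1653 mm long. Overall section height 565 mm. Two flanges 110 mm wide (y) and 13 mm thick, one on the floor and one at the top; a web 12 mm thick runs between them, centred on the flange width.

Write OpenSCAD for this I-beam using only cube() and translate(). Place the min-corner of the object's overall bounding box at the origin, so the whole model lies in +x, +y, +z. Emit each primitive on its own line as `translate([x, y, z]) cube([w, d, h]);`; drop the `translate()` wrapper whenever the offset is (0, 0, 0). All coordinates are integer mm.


cube([1653, 110, 13]);
translate([0, 49, 13]) cube([1653, 12, 539]);
translate([0, 0, 552]) cube([1653, 110, 13]);


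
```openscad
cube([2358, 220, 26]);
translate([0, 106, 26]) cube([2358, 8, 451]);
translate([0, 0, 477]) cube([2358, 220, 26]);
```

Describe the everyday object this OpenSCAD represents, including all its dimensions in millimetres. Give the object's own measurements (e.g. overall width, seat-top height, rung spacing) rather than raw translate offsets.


An I-beam lying along x, 2358 mm long. Overall section height 503 mm. Two flanges 220 mm wide (y) and 26 mm thick, one on the floor and one at the top; a web 8 mm thick runs between them, centred on the flange width.


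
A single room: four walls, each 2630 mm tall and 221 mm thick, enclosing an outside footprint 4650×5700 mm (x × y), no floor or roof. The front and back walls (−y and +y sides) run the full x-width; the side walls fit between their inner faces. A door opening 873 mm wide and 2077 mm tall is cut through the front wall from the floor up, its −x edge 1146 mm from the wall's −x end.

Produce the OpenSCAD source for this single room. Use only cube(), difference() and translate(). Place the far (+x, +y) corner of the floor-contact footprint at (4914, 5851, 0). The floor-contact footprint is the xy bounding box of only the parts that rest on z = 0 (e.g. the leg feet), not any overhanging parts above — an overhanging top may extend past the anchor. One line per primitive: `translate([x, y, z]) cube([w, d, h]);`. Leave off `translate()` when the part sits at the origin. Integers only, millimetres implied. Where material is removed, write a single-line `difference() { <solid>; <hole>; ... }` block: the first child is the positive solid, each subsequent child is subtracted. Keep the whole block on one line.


difference() { translate([264, 151, 0]) cube([4650, 221, 2630]); translate([1410, 151, 0]) cube([873, 221, 2077]); }
translate([264, 5630, 0]) cube([4650, 221, 2630]);
translate([264, 372, 0]) cube([221, 5258, 2630]);
translate([4693, 372, 0]) cube([221, 5258, 2630]);


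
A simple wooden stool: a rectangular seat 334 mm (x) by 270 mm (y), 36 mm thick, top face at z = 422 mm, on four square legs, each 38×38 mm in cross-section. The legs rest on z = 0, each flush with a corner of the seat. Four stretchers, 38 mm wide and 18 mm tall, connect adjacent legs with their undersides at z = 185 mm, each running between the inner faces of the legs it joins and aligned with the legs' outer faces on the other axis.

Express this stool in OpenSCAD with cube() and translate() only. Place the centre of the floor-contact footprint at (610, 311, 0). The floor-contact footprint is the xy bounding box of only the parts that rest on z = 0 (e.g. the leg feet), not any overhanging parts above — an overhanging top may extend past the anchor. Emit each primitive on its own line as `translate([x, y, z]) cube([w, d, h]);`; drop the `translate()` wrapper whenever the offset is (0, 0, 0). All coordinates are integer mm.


translate([443, 176, 386]) cube([334, 270, 36]);
translate([443, 176, 0]) cube([38, 38, 386]);
translate([739, 176, 0]) cube([38, 38, 386]);
translate([443, 408, 0]) cube([38, 38, 386]);
translate([739, 408, 0]) cube([38, 38, 386]);
translate([481, 176, 185]) cube([258, 38, 18]);
translate([481, 408, 185]) cube([258, 38, 18]);
translate([443, 214, 185]) cube([38, 194, 18]);
translate([739, 214, 185]) cube([38, 194, 18]);


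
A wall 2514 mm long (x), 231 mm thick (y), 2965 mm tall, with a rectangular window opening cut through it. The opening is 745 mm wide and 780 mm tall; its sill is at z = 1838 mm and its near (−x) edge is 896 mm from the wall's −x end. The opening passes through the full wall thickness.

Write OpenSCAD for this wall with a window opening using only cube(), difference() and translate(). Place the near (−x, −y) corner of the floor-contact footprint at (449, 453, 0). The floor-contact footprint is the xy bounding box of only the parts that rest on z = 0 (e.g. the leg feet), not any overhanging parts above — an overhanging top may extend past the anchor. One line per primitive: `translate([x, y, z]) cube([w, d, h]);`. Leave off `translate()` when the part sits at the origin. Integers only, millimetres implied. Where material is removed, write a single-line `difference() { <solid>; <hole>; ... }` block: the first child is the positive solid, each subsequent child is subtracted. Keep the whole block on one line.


difference() { translate([449, 453, 0]) cube([2514, 231, 2965]); translate([1345, 453, 1838]) cube([745, 231, 780]); }


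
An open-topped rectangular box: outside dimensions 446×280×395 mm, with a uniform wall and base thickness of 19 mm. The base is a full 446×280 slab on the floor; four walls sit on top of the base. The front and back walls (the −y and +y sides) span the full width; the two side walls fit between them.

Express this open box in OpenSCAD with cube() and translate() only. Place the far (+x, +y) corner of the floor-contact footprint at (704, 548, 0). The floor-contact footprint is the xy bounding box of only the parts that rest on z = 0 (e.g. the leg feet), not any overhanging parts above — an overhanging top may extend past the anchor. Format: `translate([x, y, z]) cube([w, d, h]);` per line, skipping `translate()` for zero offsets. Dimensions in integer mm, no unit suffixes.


translate([258, 268, 0]) cube([446, 280, 19]);
translate([258, 268, 19]) cube([446, 19, 376]);
translate([258, 529, 19]) cube([446, 19, 376]);
translate([258, 287, 19]) cube([19, 242, 376]);
translate([685, 287, 19]) cube([19, 242, 376]);


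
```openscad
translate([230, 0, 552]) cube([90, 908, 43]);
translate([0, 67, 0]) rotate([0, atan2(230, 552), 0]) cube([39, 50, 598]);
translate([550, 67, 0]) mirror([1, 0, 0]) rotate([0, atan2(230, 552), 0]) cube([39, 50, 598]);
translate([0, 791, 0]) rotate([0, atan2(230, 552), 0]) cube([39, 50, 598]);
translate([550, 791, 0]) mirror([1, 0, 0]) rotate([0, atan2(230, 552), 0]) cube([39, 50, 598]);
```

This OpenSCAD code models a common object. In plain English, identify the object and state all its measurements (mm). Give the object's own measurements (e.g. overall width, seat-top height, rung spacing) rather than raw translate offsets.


A sawhorse. A 90×908×43 mm beam (x, y, z) sits on two A-frame leg pairs. Each pair is two raked legs of 39×50 mm section (50 mm along y) splaying symmetrically in x. Each leg rises 552 mm vertically over 230 mm of horizontal reach and is 598 mm long along its own axis. Every leg's outer bottom edge rests on the floor and its outer top edge meets a bottom edge of the beam — the left legs (tilting toward +x) meet the beam's −x bottom edge, the right legs (their mirror images, tilting toward −x) meet its +x bottom edge — so the leg tops tuck under the beam, the beam's underside is 552 mm above the floor, and the feet are 550 mm apart outside-to-outside with the beam centred between them. The two leg pairs are set in 67 mm from either end of the beam.


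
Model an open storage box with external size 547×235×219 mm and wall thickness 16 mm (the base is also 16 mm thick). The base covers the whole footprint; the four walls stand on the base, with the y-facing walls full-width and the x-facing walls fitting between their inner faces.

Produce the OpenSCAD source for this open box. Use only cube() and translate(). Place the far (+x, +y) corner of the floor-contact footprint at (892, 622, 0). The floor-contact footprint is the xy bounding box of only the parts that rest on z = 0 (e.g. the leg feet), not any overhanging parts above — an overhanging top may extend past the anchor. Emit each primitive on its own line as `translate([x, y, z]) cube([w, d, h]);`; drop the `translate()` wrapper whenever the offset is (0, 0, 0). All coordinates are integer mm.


translate([345, 387, 0]) cube([547, 235, 16]);
translate([345, 387, 16]) cube([547, 16, 203]);
translate([345, 606, 16]) cube([547, 16, 203]);
translate([345, 403, 16]) cube([16, 203, 203]);
translate([876, 403, 16]) cube([16, 203, 203]);


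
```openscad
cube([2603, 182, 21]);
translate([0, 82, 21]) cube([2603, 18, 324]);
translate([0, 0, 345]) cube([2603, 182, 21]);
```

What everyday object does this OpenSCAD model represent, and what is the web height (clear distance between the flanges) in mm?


An I-beam. The web height is 324 mm.

Two wide flanges with a thin centred web — an I-beam. Overall 366 mm minus two 21 mm flanges gives a web of 366 − 2·21 = 324 mm.


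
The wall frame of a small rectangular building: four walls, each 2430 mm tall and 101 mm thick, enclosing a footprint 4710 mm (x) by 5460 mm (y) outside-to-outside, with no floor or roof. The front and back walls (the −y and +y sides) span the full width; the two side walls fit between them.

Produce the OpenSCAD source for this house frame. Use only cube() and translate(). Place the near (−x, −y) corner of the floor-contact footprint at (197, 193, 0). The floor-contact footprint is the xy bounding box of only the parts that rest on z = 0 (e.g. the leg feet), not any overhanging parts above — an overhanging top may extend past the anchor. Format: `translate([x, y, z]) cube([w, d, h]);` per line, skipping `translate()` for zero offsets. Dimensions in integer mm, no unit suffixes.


translate([197, 193, 0]) cube([4710, 101, 2430]);
translate([197, 5552, 0]) cube([4710, 101, 2430]);
translate([197, 294, 0]) cube([101, 5258, 2430]);
translate([4806, 294, 0]) cube([101, 5258, 2430]);


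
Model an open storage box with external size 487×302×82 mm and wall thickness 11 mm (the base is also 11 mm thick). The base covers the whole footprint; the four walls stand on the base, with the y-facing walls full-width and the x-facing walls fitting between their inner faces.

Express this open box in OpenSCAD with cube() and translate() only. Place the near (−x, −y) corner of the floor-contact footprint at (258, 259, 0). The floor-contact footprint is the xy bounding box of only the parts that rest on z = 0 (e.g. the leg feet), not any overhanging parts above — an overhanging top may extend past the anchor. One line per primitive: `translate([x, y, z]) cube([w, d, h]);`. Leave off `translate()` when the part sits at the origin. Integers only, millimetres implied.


translate([258, 259, 0]) cube([487, 302, 11]);
translate([258, 259, 11]) cube([487, 11, 71]);
translate([258, 550, 11]) cube([487, 11, 71]);
translate([258, 270, 11]) cube([11, 280, 71]);
translate([734, 270, 11]) cube([11, 280, 71]);


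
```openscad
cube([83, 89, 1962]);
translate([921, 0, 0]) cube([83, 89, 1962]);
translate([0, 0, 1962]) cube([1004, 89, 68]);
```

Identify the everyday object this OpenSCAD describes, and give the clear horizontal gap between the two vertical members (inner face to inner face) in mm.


A door frame. The clear opening width is 838 mm.

Two 1962 mm tall posts with a header on top — a door frame. The left jamb is 83 mm wide at x = 0; the right jamb starts at x = 921. The clear opening is 921 − 83 = 838 mm.


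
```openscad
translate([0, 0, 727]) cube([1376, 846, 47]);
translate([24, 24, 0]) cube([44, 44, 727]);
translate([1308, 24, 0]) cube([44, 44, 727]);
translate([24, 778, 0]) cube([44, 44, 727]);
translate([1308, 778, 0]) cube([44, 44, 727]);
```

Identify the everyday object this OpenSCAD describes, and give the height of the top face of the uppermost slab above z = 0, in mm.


A table. The table height is 774 mm.

A 1376×846×47 slab sits at z = 727 on four 44 mm square posts — a table. The top surface is at 727 + 47 = 774 mm.


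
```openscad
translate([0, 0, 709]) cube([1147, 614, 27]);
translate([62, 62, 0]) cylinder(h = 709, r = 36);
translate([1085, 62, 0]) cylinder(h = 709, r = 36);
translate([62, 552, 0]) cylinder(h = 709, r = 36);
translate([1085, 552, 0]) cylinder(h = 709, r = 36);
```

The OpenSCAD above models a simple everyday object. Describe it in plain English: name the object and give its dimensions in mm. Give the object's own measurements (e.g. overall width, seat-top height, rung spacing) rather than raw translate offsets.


A rectangular dining table. The top is 1147×614×27 mm with its upper surface at z = 736 mm. It stands on four round legs of 72 mm diameter, each leg's bounding box inset 26 mm from the nearest pair of top edges, running from the floor to the underside of the top.


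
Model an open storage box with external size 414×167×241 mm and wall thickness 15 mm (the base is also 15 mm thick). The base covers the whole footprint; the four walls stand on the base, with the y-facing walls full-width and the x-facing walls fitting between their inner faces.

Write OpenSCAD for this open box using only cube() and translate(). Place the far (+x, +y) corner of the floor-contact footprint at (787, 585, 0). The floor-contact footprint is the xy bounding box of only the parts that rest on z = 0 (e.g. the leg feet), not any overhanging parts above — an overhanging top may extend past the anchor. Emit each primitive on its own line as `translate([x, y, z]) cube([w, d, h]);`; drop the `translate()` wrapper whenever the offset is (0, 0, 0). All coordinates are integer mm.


translate([373, 418, 0]) cube([414, 167, 15]);
translate([373, 418, 15]) cube([414, 15, 226]);
translate([373, 570, 15]) cube([414, 15, 226]);
translate([373, 433, 15]) cube([15, 137, 226]);
translate([772, 433, 15]) cube([15, 137, 226]);


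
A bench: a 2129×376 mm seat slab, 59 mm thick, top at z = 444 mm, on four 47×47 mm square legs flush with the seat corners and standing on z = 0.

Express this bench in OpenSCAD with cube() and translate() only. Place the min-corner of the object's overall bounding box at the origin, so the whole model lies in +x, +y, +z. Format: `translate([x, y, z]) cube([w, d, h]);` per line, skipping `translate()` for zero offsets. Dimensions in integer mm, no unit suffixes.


// leg_h = 444 − 59 = 385
translate([0, 0, 385]) cube([2129, 376, 59]);
cube([47, 47, 385]);
translate([0, 329, 0]) cube([47, 47, 385]);
translate([2082, 0, 0]) cube([47, 47, 385]);
translate([2082, 329, 0]) cube([47, 47, 385]);


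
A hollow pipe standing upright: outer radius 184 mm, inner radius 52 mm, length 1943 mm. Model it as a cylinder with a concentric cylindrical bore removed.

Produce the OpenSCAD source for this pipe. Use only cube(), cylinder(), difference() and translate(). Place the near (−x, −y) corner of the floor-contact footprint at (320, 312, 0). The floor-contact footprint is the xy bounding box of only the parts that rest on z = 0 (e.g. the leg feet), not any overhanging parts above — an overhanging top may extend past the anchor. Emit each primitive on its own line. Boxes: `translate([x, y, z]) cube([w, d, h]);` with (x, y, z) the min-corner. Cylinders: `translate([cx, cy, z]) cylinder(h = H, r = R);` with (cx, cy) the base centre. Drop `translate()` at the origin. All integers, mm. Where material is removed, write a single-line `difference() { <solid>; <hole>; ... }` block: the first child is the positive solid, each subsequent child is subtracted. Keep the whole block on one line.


difference() { translate([504, 496, 0]) cylinder(h = 1943, r = 184); translate([504, 496, 0]) cylinder(h = 1943, r = 52); }


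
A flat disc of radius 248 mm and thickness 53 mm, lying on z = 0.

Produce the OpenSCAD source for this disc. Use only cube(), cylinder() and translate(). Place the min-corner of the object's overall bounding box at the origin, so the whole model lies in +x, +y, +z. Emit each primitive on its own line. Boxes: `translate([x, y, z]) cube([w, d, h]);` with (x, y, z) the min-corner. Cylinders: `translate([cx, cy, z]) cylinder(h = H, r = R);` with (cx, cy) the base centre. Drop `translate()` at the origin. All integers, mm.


translate([248, 248, 0]) cylinder(h = 53, r = 248);


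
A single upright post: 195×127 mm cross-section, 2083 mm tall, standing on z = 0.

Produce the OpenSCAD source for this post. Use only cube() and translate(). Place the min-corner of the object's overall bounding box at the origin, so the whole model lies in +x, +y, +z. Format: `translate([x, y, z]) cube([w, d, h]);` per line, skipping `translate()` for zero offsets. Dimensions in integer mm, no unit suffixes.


cube([195, 127, 2083]);


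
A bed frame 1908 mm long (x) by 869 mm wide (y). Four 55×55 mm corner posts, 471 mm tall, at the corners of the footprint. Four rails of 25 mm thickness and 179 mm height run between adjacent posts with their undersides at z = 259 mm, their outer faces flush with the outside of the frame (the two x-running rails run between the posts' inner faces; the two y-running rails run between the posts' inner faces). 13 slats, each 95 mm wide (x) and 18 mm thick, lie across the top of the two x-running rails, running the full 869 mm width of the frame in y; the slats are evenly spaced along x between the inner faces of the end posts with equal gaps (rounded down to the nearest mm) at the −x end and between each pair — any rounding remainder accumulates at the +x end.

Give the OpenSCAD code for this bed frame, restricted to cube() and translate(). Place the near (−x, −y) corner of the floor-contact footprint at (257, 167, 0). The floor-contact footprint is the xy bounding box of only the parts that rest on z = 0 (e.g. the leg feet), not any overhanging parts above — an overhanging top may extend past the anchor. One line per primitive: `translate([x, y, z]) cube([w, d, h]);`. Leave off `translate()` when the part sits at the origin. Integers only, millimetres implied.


translate([257, 167, 0]) cube([55, 55, 471]);
translate([257, 981, 0]) cube([55, 55, 471]);
translate([2110, 167, 0]) cube([55, 55, 471]);
translate([2110, 981, 0]) cube([55, 55, 471]);
translate([312, 167, 259]) cube([1798, 25, 179]);
translate([312, 1011, 259]) cube([1798, 25, 179]);
translate([257, 222, 259]) cube([25, 759, 179]);
translate([2140, 222, 259]) cube([25, 759, 179]);
translate([352, 167, 438]) cube([95, 869, 18]);
translate([487, 167, 438]) cube([95, 869, 18]);
translate([622, 167, 438]) cube([95, 869, 18]);
translate([757, 167, 438]) cube([95, 869, 18]);
translate([892, 167, 438]) cube([95, 869, 18]);
translate([1027, 167, 438]) cube([95, 869, 18]);
translate([1162, 167, 438]) cube([95, 869, 18]);
translate([1297, 167, 438]) cube([95, 869, 18]);
translate([1432, 167, 438]) cube([95, 869, 18]);
translate([1567, 167, 438]) cube([95, 869, 18]);
translate([1702, 167, 438]) cube([95, 869, 18]);
translate([1837, 167, 438]) cube([95, 869, 18]);
translate([1972, 167, 438]) cube([95, 869, 18]);


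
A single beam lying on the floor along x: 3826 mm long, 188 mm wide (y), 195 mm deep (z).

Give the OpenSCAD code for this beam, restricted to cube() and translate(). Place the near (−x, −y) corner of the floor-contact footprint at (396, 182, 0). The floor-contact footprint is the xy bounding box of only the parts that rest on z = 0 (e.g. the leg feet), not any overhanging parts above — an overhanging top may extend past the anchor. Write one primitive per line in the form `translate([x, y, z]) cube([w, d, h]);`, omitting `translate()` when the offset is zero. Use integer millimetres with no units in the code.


translate([396, 182, 0]) cube([3826, 188, 195]);


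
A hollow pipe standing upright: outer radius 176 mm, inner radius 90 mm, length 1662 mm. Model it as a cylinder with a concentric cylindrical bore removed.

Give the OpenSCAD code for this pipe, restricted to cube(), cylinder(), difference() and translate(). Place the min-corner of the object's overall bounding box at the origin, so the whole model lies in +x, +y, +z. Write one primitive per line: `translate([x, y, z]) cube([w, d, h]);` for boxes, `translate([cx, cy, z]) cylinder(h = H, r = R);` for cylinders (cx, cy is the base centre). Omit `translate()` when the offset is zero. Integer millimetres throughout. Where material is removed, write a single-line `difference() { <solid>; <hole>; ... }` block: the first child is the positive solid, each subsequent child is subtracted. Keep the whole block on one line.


difference() { translate([176, 176, 0]) cylinder(h = 1662, r = 176); translate([176, 176, 0]) cylinder(h = 1662, r = 90); }


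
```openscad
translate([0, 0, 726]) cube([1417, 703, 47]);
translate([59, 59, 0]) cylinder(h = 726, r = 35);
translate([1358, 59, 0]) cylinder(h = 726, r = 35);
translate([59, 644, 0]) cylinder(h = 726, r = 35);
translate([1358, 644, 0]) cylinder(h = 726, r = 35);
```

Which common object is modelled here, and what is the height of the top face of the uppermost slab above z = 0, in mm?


A table. The table height is 773 mm.

A 1417×703×47 slab sits at z = 726 on four Ø70 mm round legs — a table. The top surface is at 726 + 47 = 773 mm.


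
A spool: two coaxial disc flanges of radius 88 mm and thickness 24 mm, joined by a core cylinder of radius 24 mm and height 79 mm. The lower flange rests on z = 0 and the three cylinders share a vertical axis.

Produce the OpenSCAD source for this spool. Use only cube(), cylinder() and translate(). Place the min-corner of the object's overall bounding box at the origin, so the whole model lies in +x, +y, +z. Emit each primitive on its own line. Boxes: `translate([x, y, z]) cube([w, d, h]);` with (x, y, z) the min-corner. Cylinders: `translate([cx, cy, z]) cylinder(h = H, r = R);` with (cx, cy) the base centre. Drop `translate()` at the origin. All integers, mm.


translate([88, 88, 0]) cylinder(h = 24, r = 88);
translate([88, 88, 24]) cylinder(h = 79, r = 24);
translate([88, 88, 103]) cylinder(h = 24, r = 88);


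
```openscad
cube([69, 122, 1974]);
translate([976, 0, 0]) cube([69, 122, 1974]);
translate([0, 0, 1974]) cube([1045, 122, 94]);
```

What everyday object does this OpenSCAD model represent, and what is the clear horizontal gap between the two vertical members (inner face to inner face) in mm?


A door frame. The clear opening width is 907 mm.

Two 1974 mm tall posts with a header on top — a door frame. The left jamb is 69 mm wide at x = 0; the right jamb starts at x = 976. The clear opening is 976 − 69 = 907 mm.


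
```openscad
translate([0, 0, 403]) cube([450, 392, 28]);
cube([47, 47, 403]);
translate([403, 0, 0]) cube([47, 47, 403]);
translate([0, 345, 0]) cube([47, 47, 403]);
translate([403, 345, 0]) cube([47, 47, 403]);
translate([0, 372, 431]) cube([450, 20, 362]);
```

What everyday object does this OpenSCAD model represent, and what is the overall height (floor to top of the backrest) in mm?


A chair. The overall height is 793 mm.

A slab on four corner posts with a tall panel at the back — a chair. The seat slab sits at z = 403 with thickness 28, and the 362 mm backrest starts at the seat top, so the overall height is 403 + 28 + 362 = 793 mm.


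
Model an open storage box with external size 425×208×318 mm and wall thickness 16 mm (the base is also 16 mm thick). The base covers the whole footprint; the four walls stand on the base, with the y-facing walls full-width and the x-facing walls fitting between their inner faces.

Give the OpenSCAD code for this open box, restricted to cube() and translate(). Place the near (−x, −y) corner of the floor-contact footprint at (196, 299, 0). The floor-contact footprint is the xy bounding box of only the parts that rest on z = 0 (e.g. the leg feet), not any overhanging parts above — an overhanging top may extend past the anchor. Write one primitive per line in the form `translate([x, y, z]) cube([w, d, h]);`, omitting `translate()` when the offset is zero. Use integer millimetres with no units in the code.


translate([196, 299, 0]) cube([425, 208, 16]);
translate([196, 299, 16]) cube([425, 16, 302]);
translate([196, 491, 16]) cube([425, 16, 302]);
translate([196, 315, 16]) cube([16, 176, 302]);
translate([605, 315, 16]) cube([16, 176, 302]);


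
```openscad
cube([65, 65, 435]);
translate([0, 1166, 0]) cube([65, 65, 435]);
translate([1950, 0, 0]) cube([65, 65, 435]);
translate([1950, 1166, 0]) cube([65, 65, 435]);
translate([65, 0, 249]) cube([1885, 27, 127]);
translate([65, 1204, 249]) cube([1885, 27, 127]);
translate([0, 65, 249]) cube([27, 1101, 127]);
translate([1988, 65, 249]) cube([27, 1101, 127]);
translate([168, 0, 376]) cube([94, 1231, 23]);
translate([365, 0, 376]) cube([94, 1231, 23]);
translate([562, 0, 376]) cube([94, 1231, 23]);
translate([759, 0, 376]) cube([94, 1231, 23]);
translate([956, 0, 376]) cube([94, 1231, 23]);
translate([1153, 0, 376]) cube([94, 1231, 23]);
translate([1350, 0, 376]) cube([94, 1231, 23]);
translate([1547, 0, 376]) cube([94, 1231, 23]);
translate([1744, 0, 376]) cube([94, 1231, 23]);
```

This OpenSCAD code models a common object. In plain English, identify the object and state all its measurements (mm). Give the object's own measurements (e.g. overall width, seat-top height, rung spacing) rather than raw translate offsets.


A bed frame 2015 mm long (x) by 1231 mm wide (y). Four 65×65 mm corner posts, 435 mm tall, at the corners of the footprint. Four rails of 27 mm thickness and 127 mm height run between adjacent posts with their undersides at z = 249 mm, their outer faces flush with the outside of the frame (the two x-running rails run between the posts' inner faces; the two y-running rails run between the posts' inner faces). 9 slats, each 94 mm wide (x) and 23 mm thick, lie across the top of the two x-running rails, running the full 1231 mm width of the frame in y; along x they sit between the end posts with a 103 mm gap after the −x posts and between neighbouring slats, leaving 112 mm before the +x posts.


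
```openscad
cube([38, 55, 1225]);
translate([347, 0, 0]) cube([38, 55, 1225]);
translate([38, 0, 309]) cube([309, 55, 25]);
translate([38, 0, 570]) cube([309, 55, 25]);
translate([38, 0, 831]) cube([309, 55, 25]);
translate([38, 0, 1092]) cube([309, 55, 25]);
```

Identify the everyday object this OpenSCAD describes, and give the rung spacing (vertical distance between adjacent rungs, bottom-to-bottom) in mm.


A ladder. The rung spacing is 261 mm.

Two tall 38×55 posts with 4 short bars between them — a ladder. Adjacent rungs sit at z = 309 and z = 570, so the spacing is 570 − 309 = 261 mm.


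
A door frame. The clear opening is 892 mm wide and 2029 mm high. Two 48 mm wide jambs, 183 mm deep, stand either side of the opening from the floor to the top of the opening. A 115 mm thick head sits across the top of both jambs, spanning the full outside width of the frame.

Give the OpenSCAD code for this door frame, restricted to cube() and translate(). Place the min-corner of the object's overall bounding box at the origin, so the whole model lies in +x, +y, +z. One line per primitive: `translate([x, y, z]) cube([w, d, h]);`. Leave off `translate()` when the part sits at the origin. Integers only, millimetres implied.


cube([48, 183, 2029]);
translate([940, 0, 0]) cube([48, 183, 2029]);
translate([0, 0, 2029]) cube([988, 183, 115]);


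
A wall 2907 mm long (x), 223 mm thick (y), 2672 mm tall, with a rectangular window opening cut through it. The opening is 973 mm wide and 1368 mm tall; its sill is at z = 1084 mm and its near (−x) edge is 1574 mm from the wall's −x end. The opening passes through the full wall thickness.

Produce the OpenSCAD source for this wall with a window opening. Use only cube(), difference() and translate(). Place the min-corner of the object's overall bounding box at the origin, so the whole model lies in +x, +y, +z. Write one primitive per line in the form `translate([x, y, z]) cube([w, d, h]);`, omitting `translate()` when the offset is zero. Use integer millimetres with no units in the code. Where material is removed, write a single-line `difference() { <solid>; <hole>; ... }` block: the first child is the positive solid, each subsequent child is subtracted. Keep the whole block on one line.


difference() { cube([2907, 223, 2672]); translate([1574, 0, 1084]) cube([973, 223, 1368]); }


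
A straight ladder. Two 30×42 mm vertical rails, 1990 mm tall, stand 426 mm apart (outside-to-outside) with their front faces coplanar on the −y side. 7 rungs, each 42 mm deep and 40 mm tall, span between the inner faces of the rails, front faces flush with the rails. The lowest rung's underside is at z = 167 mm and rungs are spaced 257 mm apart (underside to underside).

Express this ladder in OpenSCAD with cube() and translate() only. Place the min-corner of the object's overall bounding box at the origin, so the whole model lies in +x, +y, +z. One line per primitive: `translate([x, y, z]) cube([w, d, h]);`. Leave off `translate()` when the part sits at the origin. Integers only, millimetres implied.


cube([30, 42, 1990]);
translate([396, 0, 0]) cube([30, 42, 1990]);
translate([30, 0, 167]) cube([366, 42, 40]);
translate([30, 0, 424]) cube([366, 42, 40]);
translate([30, 0, 681]) cube([366, 42, 40]);
translate([30, 0, 938]) cube([366, 42, 40]);
translate([30, 0, 1195]) cube([366, 42, 40]);
translate([30, 0, 1452]) cube([366, 42, 40]);
translate([30, 0, 1709]) cube([366, 42, 40]);


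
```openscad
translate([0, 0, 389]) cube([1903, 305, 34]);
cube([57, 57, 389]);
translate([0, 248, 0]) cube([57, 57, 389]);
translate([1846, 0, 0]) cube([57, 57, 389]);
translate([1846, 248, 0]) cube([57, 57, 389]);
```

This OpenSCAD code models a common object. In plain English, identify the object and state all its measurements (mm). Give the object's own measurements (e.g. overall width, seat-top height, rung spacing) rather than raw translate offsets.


A bench: a 1903×305 mm seat slab, 34 mm thick, top at z = 423 mm, on four 57×57 mm square legs flush with the seat corners and standing on z = 0.


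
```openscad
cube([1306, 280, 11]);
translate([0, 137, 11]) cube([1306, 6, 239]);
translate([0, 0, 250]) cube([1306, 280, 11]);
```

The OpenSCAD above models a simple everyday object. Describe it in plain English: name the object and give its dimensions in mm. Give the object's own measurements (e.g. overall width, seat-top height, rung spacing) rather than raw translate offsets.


An I-beam lying along x, 1306 mm long. Overall section height 261 mm. Two flanges 280 mm wide (y) and 11 mm thick, one on the floor and one at the top; a web 6 mm thick runs between them, centred on the flange width.


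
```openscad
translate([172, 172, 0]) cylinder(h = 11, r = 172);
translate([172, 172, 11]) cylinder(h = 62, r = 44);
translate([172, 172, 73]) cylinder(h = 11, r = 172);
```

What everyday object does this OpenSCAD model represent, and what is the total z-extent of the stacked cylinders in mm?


A spool. The overall height is 84 mm.

Three coaxial cylinders, large–small–large — a spool. Two 11 mm flanges and a 62 mm core give 11 + 62 + 11 = 84 mm.


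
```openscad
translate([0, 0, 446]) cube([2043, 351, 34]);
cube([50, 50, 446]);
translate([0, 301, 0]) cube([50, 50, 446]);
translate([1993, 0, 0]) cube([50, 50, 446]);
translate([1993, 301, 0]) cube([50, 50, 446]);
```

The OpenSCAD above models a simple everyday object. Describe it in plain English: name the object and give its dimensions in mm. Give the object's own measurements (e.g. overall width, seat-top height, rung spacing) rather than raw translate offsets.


A long wooden bench with a 2043 mm (x) × 351 mm (y) seat, 34 mm thick, its top surface 480 mm above the floor. Four 50 mm square legs at the seat corners, flush with the edges, run from z = 0 to the seat underside.


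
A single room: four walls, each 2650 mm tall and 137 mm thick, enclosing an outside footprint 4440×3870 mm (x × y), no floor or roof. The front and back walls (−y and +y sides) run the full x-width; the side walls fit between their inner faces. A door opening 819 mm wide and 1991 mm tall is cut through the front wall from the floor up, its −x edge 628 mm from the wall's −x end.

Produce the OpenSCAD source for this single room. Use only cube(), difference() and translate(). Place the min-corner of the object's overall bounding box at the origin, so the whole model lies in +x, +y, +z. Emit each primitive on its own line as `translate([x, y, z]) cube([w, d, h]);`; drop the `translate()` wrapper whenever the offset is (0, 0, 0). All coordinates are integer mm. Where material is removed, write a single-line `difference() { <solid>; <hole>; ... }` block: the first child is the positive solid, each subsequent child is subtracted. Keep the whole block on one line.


difference() { cube([4440, 137, 2650]); translate([628, 0, 0]) cube([819, 137, 1991]); }
translate([0, 3733, 0]) cube([4440, 137, 2650]);
translate([0, 137, 0]) cube([137, 3596, 2650]);
translate([4303, 137, 0]) cube([137, 3596, 2650]);


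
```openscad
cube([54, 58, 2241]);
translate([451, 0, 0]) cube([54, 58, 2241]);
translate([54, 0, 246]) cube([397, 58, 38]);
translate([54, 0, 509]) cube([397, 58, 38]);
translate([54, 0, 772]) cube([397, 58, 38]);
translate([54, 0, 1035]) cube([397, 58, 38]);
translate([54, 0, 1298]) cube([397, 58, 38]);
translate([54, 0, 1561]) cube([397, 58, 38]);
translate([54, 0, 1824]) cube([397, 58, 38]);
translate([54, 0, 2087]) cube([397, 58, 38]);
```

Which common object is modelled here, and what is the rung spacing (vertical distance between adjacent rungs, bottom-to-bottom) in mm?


A ladder. The rung spacing is 263 mm.

Two tall 54×58 posts with 8 short bars between them — a ladder. Adjacent rungs sit at z = 246 and z = 509, so the spacing is 509 − 246 = 263 mm.


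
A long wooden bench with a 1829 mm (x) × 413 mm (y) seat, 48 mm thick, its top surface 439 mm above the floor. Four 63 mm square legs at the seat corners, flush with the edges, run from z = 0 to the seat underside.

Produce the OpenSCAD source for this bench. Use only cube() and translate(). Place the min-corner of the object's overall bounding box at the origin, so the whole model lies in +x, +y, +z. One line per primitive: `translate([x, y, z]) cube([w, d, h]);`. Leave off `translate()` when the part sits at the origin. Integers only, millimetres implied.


translate([0, 0, 391]) cube([1829, 413, 48]);
cube([63, 63, 391]);
translate([0, 350, 0]) cube([63, 63, 391]);
translate([1766, 0, 0]) cube([63, 63, 391]);
translate([1766, 350, 0]) cube([63, 63, 391]);


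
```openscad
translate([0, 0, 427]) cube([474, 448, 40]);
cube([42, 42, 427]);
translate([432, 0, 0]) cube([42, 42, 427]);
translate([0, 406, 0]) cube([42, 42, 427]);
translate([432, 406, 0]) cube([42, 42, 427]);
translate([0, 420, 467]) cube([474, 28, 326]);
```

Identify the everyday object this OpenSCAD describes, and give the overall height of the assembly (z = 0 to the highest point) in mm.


A chair. The overall height is 793 mm.

A slab on four corner posts with a tall panel at the back — a chair. The seat slab sits at z = 427 with thickness 40, and the 326 mm backrest starts at the seat top, so the overall height is 427 + 40 + 326 = 793 mm.


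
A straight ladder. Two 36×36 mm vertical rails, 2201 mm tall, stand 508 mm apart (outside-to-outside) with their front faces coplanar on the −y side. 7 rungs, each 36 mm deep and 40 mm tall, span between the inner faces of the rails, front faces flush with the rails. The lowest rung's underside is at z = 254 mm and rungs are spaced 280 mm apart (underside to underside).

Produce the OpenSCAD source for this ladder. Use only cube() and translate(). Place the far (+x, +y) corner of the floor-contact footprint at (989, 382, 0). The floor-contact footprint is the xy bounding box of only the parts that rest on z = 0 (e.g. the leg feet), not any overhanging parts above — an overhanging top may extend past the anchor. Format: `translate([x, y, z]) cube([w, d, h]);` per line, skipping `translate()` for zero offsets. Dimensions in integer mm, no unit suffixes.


translate([481, 346, 0]) cube([36, 36, 2201]);
translate([953, 346, 0]) cube([36, 36, 2201]);
translate([517, 346, 254]) cube([436, 36, 40]);
translate([517, 346, 534]) cube([436, 36, 40]);
translate([517, 346, 814]) cube([436, 36, 40]);
translate([517, 346, 1094]) cube([436, 36, 40]);
translate([517, 346, 1374]) cube([436, 36, 40]);
translate([517, 346, 1654]) cube([436, 36, 40]);
translate([517, 346, 1934]) cube([436, 36, 40]);


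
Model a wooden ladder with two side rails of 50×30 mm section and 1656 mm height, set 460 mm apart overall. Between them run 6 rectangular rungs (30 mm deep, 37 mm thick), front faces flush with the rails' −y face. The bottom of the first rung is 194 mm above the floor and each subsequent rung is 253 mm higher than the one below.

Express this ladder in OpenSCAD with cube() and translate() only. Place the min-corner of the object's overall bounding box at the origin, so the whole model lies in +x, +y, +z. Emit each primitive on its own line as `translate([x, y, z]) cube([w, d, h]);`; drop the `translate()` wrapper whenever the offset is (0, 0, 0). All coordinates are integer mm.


cube([50, 30, 1656]);
translate([410, 0, 0]) cube([50, 30, 1656]);
translate([50, 0, 194]) cube([360, 30, 37]);
translate([50, 0, 447]) cube([360, 30, 37]);
translate([50, 0, 700]) cube([360, 30, 37]);
translate([50, 0, 953]) cube([360, 30, 37]);
translate([50, 0, 1206]) cube([360, 30, 37]);
translate([50, 0, 1459]) cube([360, 30, 37]);


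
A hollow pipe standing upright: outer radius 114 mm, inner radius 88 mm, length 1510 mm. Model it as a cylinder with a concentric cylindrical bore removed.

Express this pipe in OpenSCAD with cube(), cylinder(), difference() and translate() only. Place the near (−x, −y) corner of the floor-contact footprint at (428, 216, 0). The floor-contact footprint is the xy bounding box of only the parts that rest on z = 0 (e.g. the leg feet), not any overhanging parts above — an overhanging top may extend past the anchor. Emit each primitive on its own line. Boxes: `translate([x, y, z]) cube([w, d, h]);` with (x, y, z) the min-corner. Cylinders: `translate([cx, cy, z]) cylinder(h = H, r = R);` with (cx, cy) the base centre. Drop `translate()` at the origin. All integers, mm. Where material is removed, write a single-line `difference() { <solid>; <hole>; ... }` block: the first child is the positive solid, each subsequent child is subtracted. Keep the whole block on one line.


difference() { translate([542, 330, 0]) cylinder(h = 1510, r = 114); translate([542, 330, 0]) cylinder(h = 1510, r = 88); }
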